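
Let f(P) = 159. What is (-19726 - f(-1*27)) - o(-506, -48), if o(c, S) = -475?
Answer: -19410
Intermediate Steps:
(-19726 - f(-1*27)) - o(-506, -48) = (-19726 - 1*159) - 1*(-475) = (-19726 - 159) + 475 = -19885 + 475 = -19410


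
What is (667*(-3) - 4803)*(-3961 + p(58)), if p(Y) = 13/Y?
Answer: 781524450/29 ≈ 2.6949e+7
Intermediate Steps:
(667*(-3) - 4803)*(-3961 + p(58)) = (667*(-3) - 4803)*(-3961 + 13/58) = (-2001 - 4803)*(-3961 + 13*(1/58)) = -6804*(-3961 + 13/58) = -6804*(-229725/58) = 781524450/29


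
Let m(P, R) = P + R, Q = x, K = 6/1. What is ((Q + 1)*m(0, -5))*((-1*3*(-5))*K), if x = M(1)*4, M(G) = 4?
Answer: -7650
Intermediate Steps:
K = 6 (K = 6*1 = 6)
x = 16 (x = 4*4 = 16)
Q = 16
((Q + 1)*m(0, -5))*((-1*3*(-5))*K) = ((16 + 1)*(0 - 5))*((-1*3*(-5))*6) = (17*(-5))*(-3*(-5)*6) = -1275*6 = -85*90 = -7650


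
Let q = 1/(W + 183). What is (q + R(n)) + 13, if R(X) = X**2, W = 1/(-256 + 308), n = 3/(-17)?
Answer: 35856050/2750413 ≈ 13.037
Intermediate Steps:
n = -3/17 (n = 3*(-1/17) = -3/17 ≈ -0.17647)
W = 1/52 ≈ 0.019231
q = 52/9517 (q = 1/(1/52 + 183) = 1/(9517/52) = 52/9517 ≈ 0.0054639)
(q + R(n)) + 13 = (52/9517 + (-3/17)**2) + 13 = (52/9517 + 9/289) + 13 = 100681/2750413 + 13 = 35856050/2750413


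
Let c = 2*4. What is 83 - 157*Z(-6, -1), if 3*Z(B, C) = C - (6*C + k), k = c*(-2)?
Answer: -1016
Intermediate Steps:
c = 8
k = -16 (k = 8*(-2) = -16)
Z(B, C) = 16/3 - 5*C/3 (Z(B, C) = (C - (6*C - 16))/3 = (C - (-16 + 6*C))/3 = (C + (16 - 6*C))/3 = (16 - 5*C)/3 = 16/3 - 5*C/3)
83 - 157*Z(-6, -1) = 83 - 157*(16/3 - 5/3*(-1)) = 83 - 157*(16/3 + 5/3) = 83 - 157*7 = 83 - 1099 = -1016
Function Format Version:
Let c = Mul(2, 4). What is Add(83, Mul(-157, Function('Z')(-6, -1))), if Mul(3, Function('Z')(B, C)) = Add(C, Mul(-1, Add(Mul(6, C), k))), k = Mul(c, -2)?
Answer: -1016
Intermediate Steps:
c = 8
k = -16 (k = Mul(8, -2) = -16)
Function('Z')(B, C) = Add(Rational(16, 3), Mul(Rational(-5, 3), C)) (Function('Z')(B, C) = Mul(Rational(1, 3), Add(C, Mul(-1, Add(Mul(6, C), -16)))) = Mul(Rational(1, 3), Add(C, Mul(-1, Add(-16, Mul(6, C))))) = Mul(Rational(1, 3), Add(C, Add(16, Mul(-6, C)))) = Mul(Rational(1, 3), Add(16, Mul(-5, C))) = Add(Rational(16, 3), Mul(Rational(-5, 3), C)))
Add(83, Mul(-157, Function('Z')(-6, -1))) = Add(83, Mul(-157, Add(Rational(16, 3), Mul(Rational(-5, 3), -1)))) = Add(83, Mul(-157, Add(Rational(16, 3), Rational(5, 3)))) = Add(83, Mul(-157, 7)) = Add(83, -1099) = -1016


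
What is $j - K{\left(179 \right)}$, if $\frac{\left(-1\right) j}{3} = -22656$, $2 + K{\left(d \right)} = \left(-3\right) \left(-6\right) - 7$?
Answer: $67959$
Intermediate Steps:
$K{\left(d \right)} = 9$ ($K{\left(d \right)} = -2 - -11 = -2 + \left(18 - 7\right) = -2 + 11 = 9$)
$j = 67968$ ($j = \left(-3\right) \left(-22656\right) = 67968$)
$j - K{\left(179 \right)} = 67968 - 9 = 67959$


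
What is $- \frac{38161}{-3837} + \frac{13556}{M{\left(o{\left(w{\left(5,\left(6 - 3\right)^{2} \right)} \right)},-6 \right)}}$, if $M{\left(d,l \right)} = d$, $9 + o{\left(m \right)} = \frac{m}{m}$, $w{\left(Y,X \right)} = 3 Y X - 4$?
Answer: $- \frac{12927271}{7674} \approx -1684.6$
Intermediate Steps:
$w{\left(Y,X \right)} = -4 + 3 X Y$ ($w{\left(Y,X \right)} = 3 X Y - 4 = -4 + 3 X Y$)
$o{\left(m \right)} = -8$ ($o{\left(m \right)} = -9 + \frac{m}{m} = -9 + 1 = -8$)
$- \frac{38161}{-3837} + \frac{13556}{M{\left(o{\left(w{\left(5,\left(6 - 3\right)^{2} \right)} \right)},-6 \right)}} = - \frac{38161}{-3837} + \frac{13556}{-8} = \left(-38161\right) \left(- \frac{1}{3837}\right) + 13556 \left(- \frac{1}{8}\right) = \frac{38161}{3837} - \frac{3389}{2} = - \frac{12927271}{7674}$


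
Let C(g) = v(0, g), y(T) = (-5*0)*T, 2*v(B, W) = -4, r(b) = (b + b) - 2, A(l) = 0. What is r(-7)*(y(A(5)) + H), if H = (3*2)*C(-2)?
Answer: 192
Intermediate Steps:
r(b) = -2 + 2*b (r(b) = 2*b - 2 = -2 + 2*b)
v(B, W) = -2 (v(B, W) = (1/2)*(-4) = -2)
y(T) = 0 (y(T) = 0*T = 0)
C(g) = -2
H = -12 (H = (3*2)*(-2) = 6*(-2) = -12)
r(-7)*(y(A(5)) + H) = (-2 + 2*(-7))*(0 - 12) = (-2 - 14)*(-12) = -16*(-12) = 192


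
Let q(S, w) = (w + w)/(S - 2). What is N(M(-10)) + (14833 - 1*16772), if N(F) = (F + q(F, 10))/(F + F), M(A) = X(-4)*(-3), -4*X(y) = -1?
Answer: -127621/66 ≈ -1933.7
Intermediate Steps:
q(S, w) = 2*w/(-2 + S) (q(S, w) = (2*w)/(-2 + S) = 2*w/(-2 + S))
X(y) = ¼ (X(y) = -¼*(-1) = ¼)
M(A) = -¾ (M(A) = (¼)*(-3) = -¾)
N(F) = (F + 20/(-2 + F))/(2*F) (N(F) = (F + 2*10/(-2 + F))/(F + F) = (F + 20/(-2 + F))/((2*F)) = (F + 20/(-2 + F))*(1/(2*F)) = (F + 20/(-2 + F))/(2*F))
N(M(-10)) + (14833 - 1*16772) = (20 - 3*(-2 - ¾)/4)/(2*(-¾)*(-2 - ¾)) + (14833 - 1*16772) = (½)*(-4/3)*(20 - ¾*(-11/4))/(-11/4) + (14833 - 16772) = (½)*(-4/3)*(-4/11)*(20 + 33/16) - 1939 = (½)*(-4/3)*(-4/11)*(353/16) - 1939 = 353/66 - 1939 = -127621/66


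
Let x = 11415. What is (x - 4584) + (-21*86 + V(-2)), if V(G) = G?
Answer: 5023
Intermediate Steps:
(x - 4584) + (-21*86 + V(-2)) = (11415 - 4584) + (-21*86 - 2) = 6831 + (-1806 - 2) = 6831 - 1808 = 5023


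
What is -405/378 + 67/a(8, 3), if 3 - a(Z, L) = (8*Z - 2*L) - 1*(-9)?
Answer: -949/448 ≈ -2.1183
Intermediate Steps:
a(Z, L) = -6 - 8*Z + 2*L (a(Z, L) = 3 - ((8*Z - 2*L) - 1*(-9)) = 3 - ((-2*L + 8*Z) + 9) = 3 - (9 - 2*L + 8*Z) = 3 + (-9 - 8*Z + 2*L) = -6 - 8*Z + 2*L)
-405/378 + 67/a(8, 3) = -405/378 + 67/(-6 - 8*8 + 2*3) = -405*1/378 + 67/(-6 - 64 + 6) = -15/14 + 67/(-64) = -15/14 + 67*(-1/64) = -15/14 - 67/64 = -949/448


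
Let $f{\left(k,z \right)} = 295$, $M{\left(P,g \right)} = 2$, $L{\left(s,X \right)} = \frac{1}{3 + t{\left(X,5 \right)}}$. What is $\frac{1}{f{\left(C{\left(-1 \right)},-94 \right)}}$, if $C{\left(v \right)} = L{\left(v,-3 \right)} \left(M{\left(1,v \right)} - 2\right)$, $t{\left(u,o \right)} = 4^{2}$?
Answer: $\frac{1}{295} \approx 0.0033898$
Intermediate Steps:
$t{\left(u,o \right)} = 16$
$L{\left(s,X \right)} = \frac{1}{19}$ ($L{\left(s,X \right)} = \frac{1}{3 + 16} = \frac{1}{19}$)
$C{\left(v \right)} = 0$ ($C{\left(v \right)} = \frac{2 - 2}{19} = \frac{1}{19} \cdot 0 = 0$)
$\frac{1}{f{\left(C{\left(-1 \right)},-94 \right)}} = \frac{1}{295}$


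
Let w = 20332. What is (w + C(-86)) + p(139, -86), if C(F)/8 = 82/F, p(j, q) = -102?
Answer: 869562/43 ≈ 20222.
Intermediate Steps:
C(F) = 656/F (C(F) = 8*(82/F) = 656/F)
(w + C(-86)) + p(139, -86) = (20332 + 656/(-86)) - 102 = (20332 + 656*(-1/86)) - 102 = (20332 - 328/43) - 102 = 873948/43 - 102 = 869562/43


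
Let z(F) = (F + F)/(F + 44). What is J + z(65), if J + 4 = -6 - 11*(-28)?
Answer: 32612/109 ≈ 299.19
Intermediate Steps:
J = 298 (J = -4 + (-6 - 11*(-28)) = -4 + (-6 + 308) = -4 + 302 = 298)
z(F) = 2*F/(44 + F) (z(F) = (2*F)/(44 + F) = 2*F/(44 + F))
J + z(65) = 298 + 2*65/(44 + 65) = 298 + 2*65/109 = 298 + 2*65*(1/109) = 298 + 130/109 = 32612/109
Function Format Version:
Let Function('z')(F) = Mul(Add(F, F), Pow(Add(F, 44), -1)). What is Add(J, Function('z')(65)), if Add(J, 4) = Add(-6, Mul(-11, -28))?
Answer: Rational(32612, 109) ≈ 299.19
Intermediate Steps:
J = 298 (J = Add(-4, Add(-6, Mul(-11, -28))) = Add(-4, Add(-6, 308)) = Add(-4, 302) = 298)
Function('z')(F) = Mul(2, F, Pow(Add(44, F), -1)) (Function('z')(F) = Mul(Mul(2, F), Pow(Add(44, F), -1)) = Mul(2, F, Pow(Add(44, F), -1)))
Add(J, Function('z')(65)) = Add(298, Mul(2, 65, Pow(Add(44, 65), -1))) = Add(298, Mul(2, 65, Pow(109, -1))) = Add(298, Mul(2, 65, Rational(1, 109))) = Add(298, Rational(130, 109)) = Rational(32612, 109)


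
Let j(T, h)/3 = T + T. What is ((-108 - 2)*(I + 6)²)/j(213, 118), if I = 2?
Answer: -3520/639 ≈ -5.5086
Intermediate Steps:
j(T, h) = 6*T (j(T, h) = 3*(T + T) = 3*(2*T) = 6*T)
((-108 - 2)*(I + 6)²)/j(213, 118) = ((-108 - 2)*(2 + 6)²)/((6*213)) = -110*8²/1278 = -110*64*(1/1278) = -7040*1/1278 = -3520/639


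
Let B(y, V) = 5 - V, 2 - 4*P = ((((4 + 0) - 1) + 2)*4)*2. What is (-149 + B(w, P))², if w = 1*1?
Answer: 72361/4 ≈ 18090.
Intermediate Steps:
w = 1
P = -19/2 (P = ½ - (((4 + 0) - 1) + 2)*4*2/4 = ½ - ((4 - 1) + 2)*4*2/4 = ½ - (3 + 2)*4*2/4 = ½ - 5*4*2/4 = ½ - 5*2 = ½ - ¼*40 = ½ - 10 = -19/2 ≈ -9.5000)
(-149 + B(w, P))² = (-149 + (5 - 1*(-19/2)))² = (-149 + (5 + 19/2))² = (-149 + 29/2)² = (-269/2)² = 72361/4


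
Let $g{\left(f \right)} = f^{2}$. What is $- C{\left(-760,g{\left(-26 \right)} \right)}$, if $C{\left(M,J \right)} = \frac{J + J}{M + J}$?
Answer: $\frac{338}{21} \approx 16.095$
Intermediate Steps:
$C{\left(M,J \right)} = \frac{2 J}{J + M}$
$- C{\left(-760,g{\left(-26 \right)} \right)} = - \frac{2 \left(-26\right)^{2}}{\left(-26\right)^{2} - 760} = - \frac{2 \cdot 676}{676 - 760} = - \frac{2 \cdot 676}{-84} = - \frac{2 \cdot 676 \left(-1\right)}{84} = \left(-1\right) \left(- \frac{338}{21}\right) = \frac{338}{21}$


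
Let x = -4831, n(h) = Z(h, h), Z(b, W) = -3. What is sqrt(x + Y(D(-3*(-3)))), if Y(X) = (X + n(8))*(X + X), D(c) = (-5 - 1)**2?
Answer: I*sqrt(2455) ≈ 49.548*I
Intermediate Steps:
n(h) = -3
D(c) = 36 (D(c) = (-6)**2 = 36)
Y(X) = 2*X*(-3 + X) (Y(X) = (X - 3)*(X + X) = (-3 + X)*(2*X) = 2*X*(-3 + X))
sqrt(x + Y(D(-3*(-3)))) = sqrt(-4831 + 2*36*(-3 + 36)) = sqrt(-4831 + 2*36*33) = sqrt(-4831 + 2376) = sqrt(-2455) = I*sqrt(2455)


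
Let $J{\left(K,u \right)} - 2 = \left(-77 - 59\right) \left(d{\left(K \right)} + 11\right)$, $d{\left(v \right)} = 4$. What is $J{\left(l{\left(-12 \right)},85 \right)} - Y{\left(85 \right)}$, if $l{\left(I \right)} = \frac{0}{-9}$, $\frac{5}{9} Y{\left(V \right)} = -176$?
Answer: $- \frac{8606}{5} \approx -1721.2$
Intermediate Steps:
$Y{\left(V \right)} = - \frac{1584}{5}$ ($Y{\left(V \right)} = \frac{9}{5} \left(-176\right) = - \frac{1584}{5}$)
$l{\left(I \right)} = 0$ ($l{\left(I \right)} = 0 \left(- \frac{1}{9}\right) = 0$)
$J{\left(K,u \right)} = -2038$ ($J{\left(K,u \right)} = 2 + \left(-77 - 59\right) \left(4 + 11\right) = 2 - 2040 = -2038$)
$J{\left(l{\left(-12 \right)},85 \right)} - Y{\left(85 \right)} = -2038 - - \frac{1584}{5} = -2038 + \frac{1584}{5} = - \frac{8606}{5}$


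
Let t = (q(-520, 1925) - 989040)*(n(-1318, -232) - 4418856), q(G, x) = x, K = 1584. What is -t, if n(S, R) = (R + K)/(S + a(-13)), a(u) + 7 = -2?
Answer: -5788267901243360/1327 ≈ -4.3619e+12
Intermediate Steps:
a(u) = -9 (a(u) = -7 - 2 = -9)
n(S, R) = (1584 + R)/(-9 + S) (n(S, R) = (R + 1584)/(S - 9) = (1584 + R)/(-9 + S))
t = 5788267901243360/1327 (t = (1925 - 989040)*((1584 - 232)/(-9 - 1318) - 4418856) = -987115*(1352/(-1327) - 4418856) = -987115*(-1/1327*1352 - 4418856) = -987115*(-1352/1327 - 4418856) = -987115*(-5863823264/1327) = 5788267901243360/1327 ≈ 4.3619e+12)
-t = -1*5788267901243360/1327 = -5788267901243360/1327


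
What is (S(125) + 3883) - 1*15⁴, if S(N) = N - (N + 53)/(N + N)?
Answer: -5827214/125 ≈ -46618.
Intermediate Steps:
S(N) = N - (53 + N)/(2*N)
(S(125) + 3883) - 1*15⁴ = ((-½ + 125 - 53/2/125) + 3883) - 1*15⁴ = ((-½ + 125 - 53/2*1/125) + 3883) - 1*50625 = ((-½ + 125 - 53/250) + 3883) - 50625 = (15536/125 + 3883) - 50625 = 500911/125 - 50625 = -5827214/125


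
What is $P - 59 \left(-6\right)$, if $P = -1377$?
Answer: $-1023$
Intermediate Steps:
$P - 59 \left(-6\right) = -1377 - 59 \left(-6\right) = -1377 - -354 = -1377 + 354 = -1023$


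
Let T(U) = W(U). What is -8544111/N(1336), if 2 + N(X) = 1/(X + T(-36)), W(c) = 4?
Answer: 3816369580/893 ≈ 4.2736e+6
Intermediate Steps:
T(U) = 4
N(X) = -2 + 1/(4 + X) (N(X) = -2 + 1/(X + 4) = -2 + 1/(4 + X))
-8544111/N(1336) = -8544111*(4 + 1336)/(-7 - 2*1336) = -8544111*1340/(-7 - 2672) = -8544111/((1/1340)*(-2679)) = -8544111/(-2679/1340) = -8544111*(-1340/2679) = 3816369580/893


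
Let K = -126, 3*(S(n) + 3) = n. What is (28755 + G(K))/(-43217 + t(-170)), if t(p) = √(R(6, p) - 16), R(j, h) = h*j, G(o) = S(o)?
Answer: -248152014/373542025 - 11484*I*√259/373542025 ≈ -0.66432 - 0.00049477*I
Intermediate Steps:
S(n) = -3 + n/3
G(o) = -3 + o/3
t(p) = √(-16 + 6*p) (t(p) = √(p*6 - 16) = √(6*p - 16) = √(-16 + 6*p))
(28755 + G(K))/(-43217 + t(-170)) = (28755 + (-3 + (⅓)*(-126)))/(-43217 + √(-16 + 6*(-170))) = (28755 + (-3 - 42))/(-43217 + √(-16 - 1020)) = (28755 - 45)/(-43217 + √(-1036)) = 28710/(-43217 + 2*I*√259)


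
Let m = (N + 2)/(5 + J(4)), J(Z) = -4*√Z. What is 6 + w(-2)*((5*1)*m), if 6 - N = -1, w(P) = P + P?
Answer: 66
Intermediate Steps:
w(P) = 2*P
N = 7 (N = 6 - 1*(-1) = 6 + 1 = 7)
m = -3 (m = (7 + 2)/(5 - 4*√4) = 9/(5 - 4*2) = 9/(5 - 8) = 9/(-3) = 9*(-⅓) = -3)
6 + w(-2)*((5*1)*m) = 6 + (2*(-2))*((5*1)*(-3)) = 6 - 20*(-3) = 6 - 4*(-15) = 6 + 60 = 66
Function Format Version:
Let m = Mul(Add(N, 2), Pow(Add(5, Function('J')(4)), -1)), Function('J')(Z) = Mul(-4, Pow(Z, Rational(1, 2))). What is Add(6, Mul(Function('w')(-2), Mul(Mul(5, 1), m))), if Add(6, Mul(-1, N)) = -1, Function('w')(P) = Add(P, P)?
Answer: 66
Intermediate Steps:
Function('w')(P) = Mul(2, P)
N = 7 (N = Add(6, Mul(-1, -1)) = Add(6, 1) = 7)
m = -3 (m = Mul(Add(7, 2), Pow(Add(5, Mul(-4, Pow(4, Rational(1, 2)))), -1)) = Mul(9, Pow(Add(5, Mul(-4, 2)), -1)) = Mul(9, Pow(Add(5, -8), -1)) = Mul(9, Pow(-3, -1)) = Mul(9, Rational(-1, 3)) = -3)
Add(6, Mul(Function('w')(-2), Mul(Mul(5, 1), m))) = Add(6, Mul(Mul(2, -2), Mul(Mul(5, 1), -3))) = Add(6, Mul(-4, Mul(5, -3))) = Add(6, Mul(-4, -15)) = Add(6, 60) = 66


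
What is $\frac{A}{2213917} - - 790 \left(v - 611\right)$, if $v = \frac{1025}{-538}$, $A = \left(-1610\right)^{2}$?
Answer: $- \frac{288358637890845}{595543673} \approx -4.8419 \cdot 10^{5}$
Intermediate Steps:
$A = 2592100$
$v = - \frac{1025}{538}$ ($v = 1025 \left(- \frac{1}{538}\right) = - \frac{1025}{538} \approx -1.9052$)
$\frac{A}{2213917} - - 790 \left(v - 611\right) = \frac{2592100}{2213917} - - 790 \left(- \frac{1025}{538} - 611\right) = 2592100 \cdot \frac{1}{2213917} - \left(-790\right) \left(- \frac{329743}{538}\right) = \frac{2592100}{2213917} - \frac{130248485}{269} = - \frac{288358637890845}{595543673}$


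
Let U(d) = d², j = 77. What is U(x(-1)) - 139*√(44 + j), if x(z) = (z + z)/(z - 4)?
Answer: -38221/25 ≈ -1528.8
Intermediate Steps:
x(z) = 2*z/(-4 + z) (x(z) = (2*z)/(-4 + z) = 2*z/(-4 + z))
U(x(-1)) - 139*√(44 + j) = (2*(-1)/(-4 - 1))² - 139*√(44 + 77) = (2*(-1)/(-5))² - 139*√121 = (2*(-1)*(-⅕))² - 139*11 = (⅖)² - 1529 = 4/25 - 1529 = -38221/25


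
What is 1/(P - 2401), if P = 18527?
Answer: 1/16126 ≈ 6.2012e-5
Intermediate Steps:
1/(P - 2401) = 1/(18527 - 2401) = 1/16126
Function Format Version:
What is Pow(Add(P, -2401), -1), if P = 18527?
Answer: Rational(1, 16126) ≈ 6.2012e-5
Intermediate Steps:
Pow(Add(P, -2401), -1) = Pow(Add(18527, -2401), -1) = Pow(16126, -1) = Rational(1, 16126)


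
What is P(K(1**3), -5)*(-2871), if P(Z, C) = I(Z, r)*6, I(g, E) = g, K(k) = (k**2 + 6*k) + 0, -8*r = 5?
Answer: -120582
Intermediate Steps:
r = -5/8 (r = -1/8*5 = -5/8 ≈ -0.62500)
K(k) = k**2 + 6*k
P(Z, C) = 6*Z (P(Z, C) = Z*6 = 6*Z)
P(K(1**3), -5)*(-2871) = (6*(1**3*(6 + 1**3)))*(-2871) = (6*(1*(6 + 1)))*(-2871) = (6*(1*7))*(-2871) = (6*7)*(-2871) = 42*(-2871) = -120582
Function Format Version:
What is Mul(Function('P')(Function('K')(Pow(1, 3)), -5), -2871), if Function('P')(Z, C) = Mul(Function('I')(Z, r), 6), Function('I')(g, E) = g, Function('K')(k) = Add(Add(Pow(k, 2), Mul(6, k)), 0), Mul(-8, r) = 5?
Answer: -120582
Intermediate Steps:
r = Rational(-5, 8) (r = Mul(Rational(-1, 8), 5) = Rational(-5, 8) ≈ -0.62500)
Function('K')(k) = Add(Pow(k, 2), Mul(6, k))
Function('P')(Z, C) = Mul(6, Z) (Function('P')(Z, C) = Mul(Z, 6) = Mul(6, Z))
Mul(Function('P')(Function('K')(Pow(1, 3)), -5), -2871) = Mul(Mul(6, Mul(Pow(1, 3), Add(6, Pow(1, 3)))), -2871) = Mul(Mul(6, Mul(1, Add(6, 1))), -2871) = Mul(Mul(6, Mul(1, 7)), -2871) = Mul(Mul(6, 7), -2871) = Mul(42, -2871) = -120582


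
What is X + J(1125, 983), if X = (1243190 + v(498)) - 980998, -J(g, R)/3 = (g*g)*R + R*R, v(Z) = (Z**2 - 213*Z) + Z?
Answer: -3734822372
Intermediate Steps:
v(Z) = Z**2 - 212*Z
J(g, R) = -3*R**2 - 3*R*g**2 (J(g, R) = -3*((g*g)*R + R*R) = -3*(g**2*R + R**2) = -3*(R*g**2 + R**2) = -3*(R**2 + R*g**2) = -3*R**2 - 3*R*g**2)
X = 404620 (X = (1243190 + 498*(-212 + 498)) - 980998 = (1243190 + 498*286) - 980998 = (1243190 + 142428) - 980998 = 1385618 - 980998 = 404620)
X + J(1125, 983) = 404620 - 3*983*(983 + 1125**2) = 404620 - 3*983*(983 + 1265625) = 404620 - 3*983*1266608 = 404620 - 3735226992 = -3734822372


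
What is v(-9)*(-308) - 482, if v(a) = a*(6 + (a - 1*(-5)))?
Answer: 5062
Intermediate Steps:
v(a) = a*(11 + a) (v(a) = a*(6 + (a + 5)) = a*(6 + (5 + a)) = a*(11 + a))
v(-9)*(-308) - 482 = -9*(11 - 9)*(-308) - 482 = -9*2*(-308) - 482 = -18*(-308) - 482 = 5544 - 482 = 5062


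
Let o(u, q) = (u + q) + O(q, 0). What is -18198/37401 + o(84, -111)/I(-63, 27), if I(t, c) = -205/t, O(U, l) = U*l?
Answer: -22449897/2555735 ≈ -8.7841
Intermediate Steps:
o(u, q) = q + u (o(u, q) = (u + q) + q*0 = (q + u) + 0 = q + u)
-18198/37401 + o(84, -111)/I(-63, 27) = -18198/37401 + (-111 + 84)/((-205/(-63))) = -18198*1/37401 - 27/((-205*(-1/63))) = -6066/12467 - 27/205/63 = -6066/12467 - 27*63/205 = -6066/12467 - 1701/205 = -22449897/2555735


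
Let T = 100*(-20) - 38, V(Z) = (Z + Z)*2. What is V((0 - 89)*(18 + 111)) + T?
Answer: -47962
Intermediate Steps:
V(Z) = 4*Z (V(Z) = (2*Z)*2 = 4*Z)
T = -2038 (T = -2000 - 38 = -2038)
V((0 - 89)*(18 + 111)) + T = 4*((0 - 89)*(18 + 111)) - 2038 = 4*(-89*129) - 2038 = 4*(-11481) - 2038 = -45924 - 2038 = -47962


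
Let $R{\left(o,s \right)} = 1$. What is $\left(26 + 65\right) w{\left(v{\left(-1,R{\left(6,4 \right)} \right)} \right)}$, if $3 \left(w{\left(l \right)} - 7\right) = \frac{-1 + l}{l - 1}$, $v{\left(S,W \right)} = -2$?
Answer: $\frac{2002}{3} \approx 667.33$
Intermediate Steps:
$w{\left(l \right)} = \frac{22}{3}$ ($w{\left(l \right)} = 7 + \frac{\left(-1 + l\right) \frac{1}{l - 1}}{3} = 7 + \frac{\left(-1 + l\right) \frac{1}{-1 + l}}{3} = 7 + \frac{1}{3} \cdot 1 = 7 + \frac{1}{3} = \frac{22}{3}$)
$\left(26 + 65\right) w{\left(v{\left(-1,R{\left(6,4 \right)} \right)} \right)} = \left(26 + 65\right) \frac{22}{3} = 91 \cdot \frac{22}{3} = \frac{2002}{3}$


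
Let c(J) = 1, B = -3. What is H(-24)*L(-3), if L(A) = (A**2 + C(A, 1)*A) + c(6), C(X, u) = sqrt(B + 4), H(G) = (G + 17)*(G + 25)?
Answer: -49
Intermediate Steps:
H(G) = (17 + G)*(25 + G)
C(X, u) = 1 (C(X, u) = sqrt(-3 + 4) = sqrt(1) = 1)
L(A) = 1 + A + A**2 (L(A) = (A**2 + 1*A) + 1 = (A**2 + A) + 1 = (A + A**2) + 1 = 1 + A + A**2)
H(-24)*L(-3) = (425 + (-24)**2 + 42*(-24))*(1 - 3 + (-3)**2) = (425 + 576 - 1008)*(1 - 3 + 9) = -7*7 = -49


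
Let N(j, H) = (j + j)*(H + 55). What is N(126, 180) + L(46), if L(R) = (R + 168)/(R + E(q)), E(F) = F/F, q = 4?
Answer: 2783554/47 ≈ 59225.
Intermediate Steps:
E(F) = 1
L(R) = (168 + R)/(1 + R) (L(R) = (R + 168)/(R + 1) = (168 + R)/(1 + R))
N(j, H) = 2*j*(55 + H) (N(j, H) = (2*j)*(55 + H) = 2*j*(55 + H))
N(126, 180) + L(46) = 2*126*(55 + 180) + (168 + 46)/(1 + 46) = 2*126*235 + 214/47 = 59220 + (1/47)*214 = 59220 + 214/47 = 2783554/47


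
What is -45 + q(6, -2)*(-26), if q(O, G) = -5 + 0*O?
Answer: 85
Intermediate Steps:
q(O, G) = -5 (q(O, G) = -5 + 0 = -5)
-45 + q(6, -2)*(-26) = -45 - 5*(-26) = -45 + 130 = 85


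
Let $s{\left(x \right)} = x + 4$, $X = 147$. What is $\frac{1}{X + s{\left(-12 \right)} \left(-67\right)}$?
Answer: $\frac{1}{683} \approx 0.0014641$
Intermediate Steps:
$s{\left(x \right)} = 4 + x$
$\frac{1}{X + s{\left(-12 \right)} \left(-67\right)} = \frac{1}{147 + \left(4 - 12\right) \left(-67\right)} = \frac{1}{147 - -536} = \frac{1}{147 + 536} = \frac{1}{683}$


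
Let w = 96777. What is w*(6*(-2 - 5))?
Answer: -4064634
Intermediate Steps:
w*(6*(-2 - 5)) = 96777*(6*(-2 - 5)) = 96777*(6*(-7)) = 96777*(-42) = -4064634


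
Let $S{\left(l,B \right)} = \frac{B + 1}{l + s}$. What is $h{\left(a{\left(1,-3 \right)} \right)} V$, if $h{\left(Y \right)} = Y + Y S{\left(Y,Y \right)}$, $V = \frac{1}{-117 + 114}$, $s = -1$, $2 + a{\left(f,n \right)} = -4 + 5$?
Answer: $\frac{1}{3} \approx 0.33333$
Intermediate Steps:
$a{\left(f,n \right)} = -1$ ($a{\left(f,n \right)} = -2 + \left(-4 + 5\right) = -2 + 1 = -1$)
$V = - \frac{1}{3}$ ($V = \frac{1}{-3} = - \frac{1}{3} \approx -0.33333$)
$S{\left(l,B \right)} = \frac{1 + B}{-1 + l}$ ($S{\left(l,B \right)} = \frac{B + 1}{l - 1} = \frac{1 + B}{-1 + l}$)
$h{\left(Y \right)} = Y + \frac{Y \left(1 + Y\right)}{-1 + Y}$ ($h{\left(Y \right)} = Y + Y \frac{1 + Y}{-1 + Y} = Y + \frac{Y \left(1 + Y\right)}{-1 + Y}$)
$h{\left(a{\left(1,-3 \right)} \right)} V = \frac{2 \left(-1\right)^{2}}{-1 - 1} \left(- \frac{1}{3}\right) = 2 \cdot 1 \frac{1}{-2} \left(- \frac{1}{3}\right) = 2 \cdot 1 \left(- \frac{1}{2}\right) \left(- \frac{1}{3}\right) = \left(-1\right) \left(- \frac{1}{3}\right) = \frac{1}{3}$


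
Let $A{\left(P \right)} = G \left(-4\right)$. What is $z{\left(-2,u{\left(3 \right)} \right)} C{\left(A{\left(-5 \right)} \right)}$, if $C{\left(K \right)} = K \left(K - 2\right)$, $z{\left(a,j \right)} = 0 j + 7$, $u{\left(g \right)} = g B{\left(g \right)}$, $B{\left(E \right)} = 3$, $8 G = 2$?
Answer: $21$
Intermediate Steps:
$G = \frac{1}{4}$ ($G = \frac{1}{8} \cdot 2 = \frac{1}{4} \approx 0.25$)
$A{\left(P \right)} = -1$ ($A{\left(P \right)} = \frac{1}{4} \left(-4\right) = -1$)
$u{\left(g \right)} = 3 g$ ($u{\left(g \right)} = g 3 = 3 g$)
$z{\left(a,j \right)} = 7$ ($z{\left(a,j \right)} = 0 + 7 = 7$)
$C{\left(K \right)} = K \left(-2 + K\right)$
$z{\left(-2,u{\left(3 \right)} \right)} C{\left(A{\left(-5 \right)} \right)} = 7 \left(- (-2 - 1)\right) = 7 \left(\left(-1\right) \left(-3\right)\right) = 7 \cdot 3 = 21$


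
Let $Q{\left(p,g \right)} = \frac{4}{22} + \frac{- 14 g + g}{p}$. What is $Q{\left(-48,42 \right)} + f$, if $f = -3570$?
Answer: $- \frac{313143}{88} \approx -3558.4$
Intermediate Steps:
$Q{\left(p,g \right)} = \frac{2}{11} - \frac{13 g}{p}$ ($Q{\left(p,g \right)} = 4 \cdot \frac{1}{22} + \frac{\left(-13\right) g}{p} = \frac{2}{11} - \frac{13 g}{p}$)
$Q{\left(-48,42 \right)} + f = \left(\frac{2}{11} - \frac{546}{-48}\right) - 3570 = \left(\frac{2}{11} - 546 \left(- \frac{1}{48}\right)\right) - 3570 = \left(\frac{2}{11} + \frac{91}{8}\right) - 3570 = \frac{1017}{88} - 3570 = - \frac{313143}{88}$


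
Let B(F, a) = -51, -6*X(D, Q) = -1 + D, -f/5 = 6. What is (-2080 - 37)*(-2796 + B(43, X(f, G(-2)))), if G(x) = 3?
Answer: 6027099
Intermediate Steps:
f = -30 (f = -5*6 = -30)
X(D, Q) = ⅙ - D/6 (X(D, Q) = -(-1 + D)/6 = ⅙ - D/6)
(-2080 - 37)*(-2796 + B(43, X(f, G(-2)))) = (-2080 - 37)*(-2796 - 51) = -2117*(-2847) = 6027099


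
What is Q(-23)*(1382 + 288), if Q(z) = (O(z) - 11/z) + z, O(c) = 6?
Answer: -634600/23 ≈ -27591.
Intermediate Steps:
Q(z) = 6 + z - 11/z (Q(z) = (6 - 11/z) + z = 6 + z - 11/z)
Q(-23)*(1382 + 288) = (6 - 23 - 11/(-23))*(1382 + 288) = (6 - 23 - 11*(-1/23))*1670 = (6 - 23 + 11/23)*1670 = -380/23*1670 = -634600/23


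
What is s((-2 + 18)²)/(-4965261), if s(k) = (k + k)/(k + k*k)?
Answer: -2/1276072077 ≈ -1.5673e-9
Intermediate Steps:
s(k) = 2*k/(k + k²) (s(k) = (2*k)/(k + k²) = 2*k/(k + k²))
s((-2 + 18)²)/(-4965261) = (2/(1 + (-2 + 18)²))/(-4965261) = (2/(1 + 16²))*(-1/4965261) = (2/(1 + 256))*(-1/4965261) = (2/257)*(-1/4965261) = -2/1276072077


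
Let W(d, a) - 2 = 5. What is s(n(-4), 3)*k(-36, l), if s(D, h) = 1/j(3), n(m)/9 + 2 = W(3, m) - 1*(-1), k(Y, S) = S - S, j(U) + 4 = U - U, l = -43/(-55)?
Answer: 0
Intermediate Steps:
W(d, a) = 7 (W(d, a) = 2 + 5 = 7)
l = 43/55 (l = -43*(-1/55) = 43/55 ≈ 0.78182)
j(U) = -4 (j(U) = -4 + (U - U) = -4 + 0 = -4)
k(Y, S) = 0
n(m) = 54 (n(m) = -18 + 9*(7 - 1*(-1)) = -18 + 9*(7 + 1) = -18 + 9*8 = -18 + 72 = 54)
s(D, h) = -¼ (s(D, h) = 1/(-4) = -¼)
s(n(-4), 3)*k(-36, l) = -¼*0 = 0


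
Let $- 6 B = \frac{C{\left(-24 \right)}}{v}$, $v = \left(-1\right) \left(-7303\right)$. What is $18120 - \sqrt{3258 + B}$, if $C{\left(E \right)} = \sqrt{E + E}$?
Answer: $18120 - \frac{\sqrt{1563853947498 - 43818 i \sqrt{3}}}{21909} \approx 18063.0 + 1.385 \cdot 10^{-6} i$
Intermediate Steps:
$v = 7303$
$C{\left(E \right)} = \sqrt{2} \sqrt{E}$ ($C{\left(E \right)} = \sqrt{2 E} = \sqrt{2} \sqrt{E}$)
$B = - \frac{2 i \sqrt{3}}{21909}$ ($B = - \frac{\sqrt{2} \sqrt{-24} \cdot \frac{1}{7303}}{6} = - \frac{\sqrt{2} \cdot 2 i \sqrt{6} \cdot \frac{1}{7303}}{6} = - \frac{4 i \sqrt{3} \cdot \frac{1}{7303}}{6} = - \frac{\frac{4}{7303} i \sqrt{3}}{6} = - \frac{2 i \sqrt{3}}{21909} \approx - 0.00015811 i$)
$18120 - \sqrt{3258 + B} = 18120 - \sqrt{3258 - \frac{2 i \sqrt{3}}{21909}}$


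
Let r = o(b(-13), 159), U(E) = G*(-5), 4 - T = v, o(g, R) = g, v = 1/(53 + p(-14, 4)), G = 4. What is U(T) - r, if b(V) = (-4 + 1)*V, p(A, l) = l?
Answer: -59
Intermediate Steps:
b(V) = -3*V
v = 1/57 (v = 1/(53 + 4) = 1/57 ≈ 0.017544)
T = 227/57 (T = 4 - 1*1/57 = 4 - 1/57 = 227/57 ≈ 3.9825)
U(E) = -20 (U(E) = 4*(-5) = -20)
r = 39 (r = -3*(-13) = 39)
U(T) - r = -20 - 1*39 = -20 - 39 = -59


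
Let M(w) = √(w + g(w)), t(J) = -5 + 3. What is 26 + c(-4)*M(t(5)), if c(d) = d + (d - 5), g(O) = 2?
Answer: 26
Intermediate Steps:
t(J) = -2
c(d) = -5 + 2*d (c(d) = d + (-5 + d) = -5 + 2*d)
M(w) = √(2 + w) (M(w) = √(w + 2) = √(2 + w))
26 + c(-4)*M(t(5)) = 26 + (-5 + 2*(-4))*√(2 - 2) = 26 + (-5 - 8)*√0 = 26 - 13*0 = 26 + 0 = 26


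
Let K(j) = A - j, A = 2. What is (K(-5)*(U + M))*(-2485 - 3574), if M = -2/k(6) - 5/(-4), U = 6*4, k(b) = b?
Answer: -12681487/12 ≈ -1.0568e+6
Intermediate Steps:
U = 24
M = 11/12 (M = -2/6 - 5/(-4) = -2*⅙ - 5*(-¼) = -⅓ + 5/4 = 11/12 ≈ 0.91667)
K(j) = 2 - j
(K(-5)*(U + M))*(-2485 - 3574) = ((2 - 1*(-5))*(24 + 11/12))*(-2485 - 3574) = ((2 + 5)*(299/12))*(-6059) = (7*(299/12))*(-6059) = (2093/12)*(-6059) = -12681487/12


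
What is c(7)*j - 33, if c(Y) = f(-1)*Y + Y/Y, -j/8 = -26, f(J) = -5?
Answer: -7105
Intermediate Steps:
j = 208 (j = -8*(-26) = 208)
c(Y) = 1 - 5*Y (c(Y) = -5*Y + Y/Y = -5*Y + 1 = 1 - 5*Y)
c(7)*j - 33 = (1 - 5*7)*208 - 33 = (1 - 35)*208 - 33 = -34*208 - 33 = -7072 - 33 = -7105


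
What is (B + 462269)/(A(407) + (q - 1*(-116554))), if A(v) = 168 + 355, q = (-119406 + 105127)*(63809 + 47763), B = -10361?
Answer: -451908/1593019511 ≈ -0.00028368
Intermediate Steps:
q = -1593136588 (q = -14279*111572 = -1593136588)
A(v) = 523
(B + 462269)/(A(407) + (q - 1*(-116554))) = (-10361 + 462269)/(523 + (-1593136588 - 1*(-116554))) = 451908/(523 + (-1593136588 + 116554)) = 451908/(523 - 1593020034) = 451908/(-1593019511) = 451908*(-1/1593019511) = -451908/1593019511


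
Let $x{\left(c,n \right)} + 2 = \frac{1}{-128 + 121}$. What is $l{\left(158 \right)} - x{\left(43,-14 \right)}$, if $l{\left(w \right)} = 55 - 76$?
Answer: $- \frac{132}{7} \approx -18.857$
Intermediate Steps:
$l{\left(w \right)} = -21$ ($l{\left(w \right)} = 55 - 76 = -21$)
$x{\left(c,n \right)} = - \frac{15}{7}$ ($x{\left(c,n \right)} = -2 + \frac{1}{-128 + 121} = -2 + \frac{1}{-7} = -2 - \frac{1}{7} = - \frac{15}{7}$)
$l{\left(158 \right)} - x{\left(43,-14 \right)} = -21 - - \frac{15}{7} = -21 + \frac{15}{7} = - \frac{132}{7}$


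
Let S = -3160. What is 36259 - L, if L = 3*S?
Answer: 45739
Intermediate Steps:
L = -9480 (L = 3*(-3160) = -9480)
36259 - L = 36259 - 1*(-9480) = 36259 + 9480 = 45739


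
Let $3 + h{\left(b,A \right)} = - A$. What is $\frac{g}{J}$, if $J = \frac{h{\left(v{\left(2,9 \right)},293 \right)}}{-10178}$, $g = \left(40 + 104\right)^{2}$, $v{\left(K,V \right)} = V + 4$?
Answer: $\frac{26381376}{37} \approx 7.1301 \cdot 10^{5}$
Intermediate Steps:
$v{\left(K,V \right)} = 4 + V$
$h{\left(b,A \right)} = -3 - A$
$g = 20736$ ($g = 144^{2} = 20736$)
$J = \frac{148}{5089}$ ($J = \frac{-3 - 293}{-10178} = \left(-3 - 293\right) \left(- \frac{1}{10178}\right) = \left(-296\right) \left(- \frac{1}{10178}\right) = \frac{148}{5089} \approx 0.029082$)
$\frac{g}{J} = \frac{20736}{\frac{148}{5089}} = 20736 \cdot \frac{5089}{148} = \frac{26381376}{37}$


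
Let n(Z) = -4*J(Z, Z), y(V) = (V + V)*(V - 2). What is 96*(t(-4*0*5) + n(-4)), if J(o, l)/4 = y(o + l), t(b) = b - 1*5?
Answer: -246240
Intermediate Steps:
t(b) = -5 + b (t(b) = b - 5 = -5 + b)
y(V) = 2*V*(-2 + V) (y(V) = (2*V)*(-2 + V) = 2*V*(-2 + V))
J(o, l) = 8*(l + o)*(-2 + l + o) (J(o, l) = 4*(2*(o + l)*(-2 + (o + l))) = 4*(2*(l + o)*(-2 + (l + o))) = 4*(2*(l + o)*(-2 + l + o)) = 8*(l + o)*(-2 + l + o))
n(Z) = -64*Z*(-2 + 2*Z) (n(Z) = -32*(Z + Z)*(-2 + Z + Z) = -32*2*Z*(-2 + 2*Z) = -64*Z*(-2 + 2*Z))
96*(t(-4*0*5) + n(-4)) = 96*((-5 - 4*0*5) + 128*(-4)*(1 - 1*(-4))) = 96*((-5 + 0*5) + 128*(-4)*(1 + 4)) = 96*((-5 + 0) + 128*(-4)*5) = 96*(-5 - 2560) = 96*(-2565) = -246240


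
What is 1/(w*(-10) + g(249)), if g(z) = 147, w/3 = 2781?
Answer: -1/83283 ≈ -1.2007e-5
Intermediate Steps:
w = 8343 (w = 3*2781 = 8343)
1/(w*(-10) + g(249)) = 1/(8343*(-10) + 147) = 1/(-83430 + 147) = 1/(-83283) = -1/83283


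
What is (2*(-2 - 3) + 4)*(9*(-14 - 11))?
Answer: 1350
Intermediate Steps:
(2*(-2 - 3) + 4)*(9*(-14 - 11)) = (2*(-5) + 4)*(9*(-25)) = (-10 + 4)*(-225) = -6*(-225) = 1350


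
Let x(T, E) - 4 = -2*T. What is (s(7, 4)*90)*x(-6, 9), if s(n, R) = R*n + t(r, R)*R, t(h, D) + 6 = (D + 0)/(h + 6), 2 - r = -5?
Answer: 97920/13 ≈ 7532.3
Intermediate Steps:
x(T, E) = 4 - 2*T
r = 7 (r = 2 - 1*(-5) = 2 + 5 = 7)
t(h, D) = -6 + D/(6 + h) (t(h, D) = -6 + (D + 0)/(h + 6) = -6 + D/(6 + h))
s(n, R) = R*n + R*(-6 + R/13) (s(n, R) = R*n + ((-36 + R - 6*7)/(6 + 7))*R = R*n + ((-36 + R - 42)/13)*R = R*n + ((-78 + R)/13)*R = R*n + (-6 + R/13)*R = R*n + R*(-6 + R/13))
(s(7, 4)*90)*x(-6, 9) = (((1/13)*4*(-78 + 4 + 13*7))*90)*(4 - 2*(-6)) = (((1/13)*4*(-78 + 4 + 91))*90)*(4 + 12) = (((1/13)*4*17)*90)*16 = ((68/13)*90)*16 = (6120/13)*16 = 97920/13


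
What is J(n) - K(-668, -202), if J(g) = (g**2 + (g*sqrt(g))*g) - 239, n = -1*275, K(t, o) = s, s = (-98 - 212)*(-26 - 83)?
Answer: 41596 + 378125*I*sqrt(11) ≈ 41596.0 + 1.2541e+6*I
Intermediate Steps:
s = 33790 (s = -310*(-109) = 33790)
K(t, o) = 33790
n = -275
J(g) = -239 + g**2 + g**(5/2) (J(g) = (g**2 + g**(3/2)*g) - 239 = (g**2 + g**(5/2)) - 239 = -239 + g**2 + g**(5/2))
J(n) - K(-668, -202) = (-239 + (-275)**2 + (-275)**(5/2)) - 1*33790 = (-239 + 75625 + 378125*I*sqrt(11)) - 33790 = (75386 + 378125*I*sqrt(11)) - 33790 = 41596 + 378125*I*sqrt(11)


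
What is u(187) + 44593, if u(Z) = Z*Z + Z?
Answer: 79749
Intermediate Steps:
u(Z) = Z + Z² (u(Z) = Z² + Z = Z + Z²)
u(187) + 44593 = 187*(1 + 187) + 44593 = 187*188 + 44593 = 35156 + 44593 = 79749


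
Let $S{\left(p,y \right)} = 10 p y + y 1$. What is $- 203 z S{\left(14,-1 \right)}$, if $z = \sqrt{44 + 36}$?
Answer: $114492 \sqrt{5} \approx 2.5601 \cdot 10^{5}$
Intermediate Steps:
$z = 4 \sqrt{5}$ ($z = \sqrt{80} = 4 \sqrt{5} \approx 8.9443$)
$S{\left(p,y \right)} = y + 10 p y$ ($S{\left(p,y \right)} = 10 p y + y = y + 10 p y$)
$- 203 z S{\left(14,-1 \right)} = - 203 \cdot 4 \sqrt{5} \left(- (1 + 10 \cdot 14)\right) = - 812 \sqrt{5} \left(- (1 + 140)\right) = - 812 \sqrt{5} \left(\left(-1\right) 141\right) = - 812 \sqrt{5} \left(-141\right) = 114492 \sqrt{5}$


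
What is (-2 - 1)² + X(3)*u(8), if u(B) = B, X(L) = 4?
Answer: 41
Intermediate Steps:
(-2 - 1)² + X(3)*u(8) = (-2 - 1)² + 4*8 = (-3)² + 32 = 9 + 32 = 41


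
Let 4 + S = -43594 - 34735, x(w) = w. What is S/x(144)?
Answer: -26111/48 ≈ -543.98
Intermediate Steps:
S = -78333 (S = -4 + (-43594 - 34735) = -4 - 78329 = -78333)
S/x(144) = -78333/144 = -78333*1/144 = -26111/48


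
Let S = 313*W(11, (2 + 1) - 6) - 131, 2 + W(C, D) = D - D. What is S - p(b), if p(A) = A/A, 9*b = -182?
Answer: -758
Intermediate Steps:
b = -182/9 (b = (⅑)*(-182) = -182/9 ≈ -20.222)
W(C, D) = -2 (W(C, D) = -2 + (D - D) = -2 + 0 = -2)
p(A) = 1
S = -757 (S = 313*(-2) - 131 = -626 - 131 = -757)
S - p(b) = -757 - 1*1 = -757 - 1 = -758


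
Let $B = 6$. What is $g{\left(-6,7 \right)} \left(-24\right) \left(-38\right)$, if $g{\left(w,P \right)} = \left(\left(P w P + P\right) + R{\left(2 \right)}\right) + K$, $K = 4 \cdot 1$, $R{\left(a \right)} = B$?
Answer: $-252624$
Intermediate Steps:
$R{\left(a \right)} = 6$
$K = 4$
$g{\left(w,P \right)} = 10 + P + w P^{2}$ ($g{\left(w,P \right)} = \left(\left(P w P + P\right) + 6\right) + 4 = \left(\left(w P^{2} + P\right) + 6\right) + 4 = \left(\left(P + w P^{2}\right) + 6\right) + 4 = \left(6 + P + w P^{2}\right) + 4 = 10 + P + w P^{2}$)
$g{\left(-6,7 \right)} \left(-24\right) \left(-38\right) = \left(10 + 7 - 6 \cdot 7^{2}\right) \left(-24\right) \left(-38\right) = \left(10 + 7 - 294\right) \left(-24\right) \left(-38\right) = \left(-277\right) \left(-24\right) \left(-38\right) = 6648 \left(-38\right) = -252624$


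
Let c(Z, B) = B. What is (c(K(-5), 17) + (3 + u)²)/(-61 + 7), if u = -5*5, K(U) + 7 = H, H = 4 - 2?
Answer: -167/18 ≈ -9.2778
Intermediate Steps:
H = 2
K(U) = -5 (K(U) = -7 + 2 = -5)
u = -25
(c(K(-5), 17) + (3 + u)²)/(-61 + 7) = (17 + (3 - 25)²)/(-61 + 7) = (17 + (-22)²)/(-54) = (17 + 484)*(-1/54) = 501*(-1/54) = -167/18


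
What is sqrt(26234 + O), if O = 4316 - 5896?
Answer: sqrt(24654) ≈ 157.02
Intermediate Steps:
O = -1580
sqrt(26234 + O) = sqrt(26234 - 1580) = sqrt(24654)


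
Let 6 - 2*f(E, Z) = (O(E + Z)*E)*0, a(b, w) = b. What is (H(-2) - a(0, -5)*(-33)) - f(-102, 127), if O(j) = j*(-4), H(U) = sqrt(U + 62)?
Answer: -3 + 2*sqrt(15) ≈ 4.7460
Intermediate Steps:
H(U) = sqrt(62 + U)
O(j) = -4*j
f(E, Z) = 3 (f(E, Z) = 3 - (-4*(E + Z))*E*0/2 = 3 - (-4*E - 4*Z)*E*0/2 = 3 - E*(-4*E - 4*Z)*0/2 = 3 - 1/2*0 = 3 + 0 = 3)
(H(-2) - a(0, -5)*(-33)) - f(-102, 127) = (sqrt(62 - 2) - 0*(-33)) - 1*3 = (sqrt(60) - 1*0) - 3 = (2*sqrt(15) + 0) - 3 = 2*sqrt(15) - 3 = -3 + 2*sqrt(15)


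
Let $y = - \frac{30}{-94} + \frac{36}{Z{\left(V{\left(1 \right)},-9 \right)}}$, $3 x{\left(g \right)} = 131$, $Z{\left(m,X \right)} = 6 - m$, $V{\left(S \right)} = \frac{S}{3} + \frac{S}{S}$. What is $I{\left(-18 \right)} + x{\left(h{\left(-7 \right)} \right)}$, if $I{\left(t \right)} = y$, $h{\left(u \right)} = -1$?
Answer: $\frac{51028}{987} \approx 51.7$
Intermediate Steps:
$V{\left(S \right)} = 1 + \frac{S}{3}$ ($V{\left(S \right)} = S \frac{1}{3} + 1 = \frac{S}{3} + 1 = 1 + \frac{S}{3}$)
$x{\left(g \right)} = \frac{131}{3}$ ($x{\left(g \right)} = \frac{1}{3} \cdot 131 = \frac{131}{3}$)
$y = \frac{2643}{329}$ ($y = - \frac{30}{-94} + \frac{36}{6 - \left(1 + \frac{1}{3} \cdot 1\right)} = \left(-30\right) \left(- \frac{1}{94}\right) + \frac{36}{6 - \left(1 + \frac{1}{3}\right)} = \frac{15}{47} + \frac{36}{6 - \frac{4}{3}} = \frac{15}{47} + \frac{36}{\frac{14}{3}} = \frac{15}{47} + 36 \cdot \frac{3}{14} = \frac{15}{47} + \frac{54}{7} = \frac{2643}{329} \approx 8.0334$)
$I{\left(t \right)} = \frac{2643}{329}$
$I{\left(-18 \right)} + x{\left(h{\left(-7 \right)} \right)} = \frac{2643}{329} + \frac{131}{3} = \frac{51028}{987}$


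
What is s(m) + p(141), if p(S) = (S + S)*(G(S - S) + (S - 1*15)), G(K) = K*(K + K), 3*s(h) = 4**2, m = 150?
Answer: 106612/3 ≈ 35537.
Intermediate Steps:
s(h) = 16/3 (s(h) = (1/3)*4**2 = (1/3)*16 = 16/3)
G(K) = 2*K**2 (G(K) = K*(2*K) = 2*K**2)
p(S) = 2*S*(-15 + S) (p(S) = (S + S)*(2*(S - S)**2 + (S - 1*15)) = (2*S)*(2*0**2 + (S - 15)) = (2*S)*(2*0 + (-15 + S)) = (2*S)*(0 + (-15 + S)) = (2*S)*(-15 + S) = 2*S*(-15 + S))
s(m) + p(141) = 16/3 + 2*141*(-15 + 141) = 16/3 + 2*141*126 = 16/3 + 35532 = 106612/3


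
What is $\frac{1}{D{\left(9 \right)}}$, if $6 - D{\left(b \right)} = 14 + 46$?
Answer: $- \frac{1}{54} \approx -0.018519$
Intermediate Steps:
$D{\left(b \right)} = -54$ ($D{\left(b \right)} = 6 - \left(14 + 46\right) = 6 - 60 = -54$)
$\frac{1}{D{\left(9 \right)}} = \frac{1}{-54} = - \frac{1}{54}$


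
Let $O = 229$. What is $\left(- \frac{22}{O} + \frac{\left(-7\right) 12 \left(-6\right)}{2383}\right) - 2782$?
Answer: $- \frac{1518093884}{545707} \approx -2781.9$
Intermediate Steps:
$\left(- \frac{22}{O} + \frac{\left(-7\right) 12 \left(-6\right)}{2383}\right) - 2782 = \left(- \frac{22}{229} + \frac{\left(-7\right) 12 \left(-6\right)}{2383}\right) - 2782 = \left(\left(-22\right) \frac{1}{229} + \left(-84\right) \left(-6\right) \frac{1}{2383}\right) - 2782 = \left(- \frac{22}{229} + 504 \cdot \frac{1}{2383}\right) - 2782 = \left(- \frac{22}{229} + \frac{504}{2383}\right) - 2782 = \frac{62990}{545707} - 2782 = - \frac{1518093884}{545707}$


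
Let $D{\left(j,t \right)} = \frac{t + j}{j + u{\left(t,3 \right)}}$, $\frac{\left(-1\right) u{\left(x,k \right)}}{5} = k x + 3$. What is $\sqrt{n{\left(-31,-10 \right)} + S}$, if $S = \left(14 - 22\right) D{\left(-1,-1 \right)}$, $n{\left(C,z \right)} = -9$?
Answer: $5 i \approx 5.0 i$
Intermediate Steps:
$u{\left(x,k \right)} = -15 - 5 k x$ ($u{\left(x,k \right)} = - 5 \left(k x + 3\right) = - 5 \left(3 + k x\right) = -15 - 5 k x$)
$D{\left(j,t \right)} = \frac{j + t}{-15 + j - 15 t}$ ($D{\left(j,t \right)} = \frac{t + j}{j - \left(15 + 15 t\right)} = \frac{j + t}{j - \left(15 + 15 t\right)} = \frac{j + t}{-15 + j - 15 t}$)
$S = -16$ ($S = \left(14 - 22\right) \frac{\left(-1\right) \left(-1\right) - -1}{15 - -1 + 15 \left(-1\right)} = - 8 \frac{1 + 1}{15 + 1 - 15} = - 8 \cdot 1^{-1} \cdot 2 = - 8 \cdot 1 \cdot 2 = \left(-8\right) 2 = -16$)
$\sqrt{n{\left(-31,-10 \right)} + S} = \sqrt{-9 - 16} = \sqrt{-25} = 5 i$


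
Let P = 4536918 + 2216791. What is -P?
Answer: -6753709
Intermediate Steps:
P = 6753709
-P = -1*6753709 = -6753709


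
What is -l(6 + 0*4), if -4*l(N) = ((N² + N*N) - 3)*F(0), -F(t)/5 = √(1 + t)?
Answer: -345/4 ≈ -86.250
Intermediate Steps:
F(t) = -5*√(1 + t)
l(N) = -15/4 + 5*N²/2 (l(N) = -((N² + N*N) - 3)*(-5*√(1 + 0))/4 = -((N² + N²) - 3)*(-5*√1)/4 = -(2*N² - 3)*(-5*1)/4 = -(-3 + 2*N²)*(-5)/4 = -(15 - 10*N²)/4 = -15/4 + 5*N²/2)
-l(6 + 0*4) = -(-15/4 + 5*(6 + 0*4)²/2) = -(-15/4 + 5*(6 + 0)²/2) = -(-15/4 + (5/2)*6²) = -(-15/4 + (5/2)*36) = -(-15/4 + 90) = -1*345/4 = -345/4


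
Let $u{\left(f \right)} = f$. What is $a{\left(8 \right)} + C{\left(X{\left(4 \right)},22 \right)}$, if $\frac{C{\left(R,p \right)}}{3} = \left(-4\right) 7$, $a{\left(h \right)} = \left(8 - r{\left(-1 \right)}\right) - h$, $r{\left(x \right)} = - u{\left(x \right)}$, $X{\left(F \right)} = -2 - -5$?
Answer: $-85$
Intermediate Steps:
$X{\left(F \right)} = 3$ ($X{\left(F \right)} = -2 + 5 = 3$)
$r{\left(x \right)} = - x$
$a{\left(h \right)} = 7 - h$ ($a{\left(h \right)} = \left(8 - \left(-1\right) \left(-1\right)\right) - h = \left(8 - 1\right) - h = 7 - h$)
$C{\left(R,p \right)} = -84$ ($C{\left(R,p \right)} = 3 \left(\left(-4\right) 7\right) = 3 \left(-28\right) = -84$)
$a{\left(8 \right)} + C{\left(X{\left(4 \right)},22 \right)} = \left(7 - 8\right) - 84 = -1 - 84 = -85$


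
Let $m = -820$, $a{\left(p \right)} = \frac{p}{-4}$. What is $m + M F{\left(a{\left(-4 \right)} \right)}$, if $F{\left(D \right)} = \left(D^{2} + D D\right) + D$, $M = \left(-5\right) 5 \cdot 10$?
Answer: $-1570$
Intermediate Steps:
$a{\left(p \right)} = - \frac{p}{4}$ ($a{\left(p \right)} = p \left(- \frac{1}{4}\right) = - \frac{p}{4}$)
$M = -250$ ($M = \left(-25\right) 10 = -250$)
$F{\left(D \right)} = D + 2 D^{2}$ ($F{\left(D \right)} = \left(D^{2} + D^{2}\right) + D = 2 D^{2} + D = D + 2 D^{2}$)
$m + M F{\left(a{\left(-4 \right)} \right)} = -820 - 250 \left(- \frac{1}{4}\right) \left(-4\right) \left(1 + 2 \left(\left(- \frac{1}{4}\right) \left(-4\right)\right)\right) = -820 - 250 \cdot 1 \left(1 + 2 \cdot 1\right) = -820 - 250 \cdot 1 \left(1 + 2\right) = -820 - 250 \cdot 1 \cdot 3 = -820 - 750 = -1570$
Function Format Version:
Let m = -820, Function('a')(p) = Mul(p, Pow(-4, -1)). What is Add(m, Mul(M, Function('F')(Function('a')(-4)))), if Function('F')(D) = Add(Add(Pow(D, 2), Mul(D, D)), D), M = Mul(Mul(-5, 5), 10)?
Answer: -1570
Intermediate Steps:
Function('a')(p) = Mul(Rational(-1, 4), p) (Function('a')(p) = Mul(p, Rational(-1, 4)) = Mul(Rational(-1, 4), p))
M = -250 (M = Mul(-25, 10) = -250)
Function('F')(D) = Add(D, Mul(2, Pow(D, 2))) (Function('F')(D) = Add(Add(Pow(D, 2), Pow(D, 2)), D) = Add(Mul(2, Pow(D, 2)), D) = Add(D, Mul(2, Pow(D, 2))))
Add(m, Mul(M, Function('F')(Function('a')(-4)))) = Add(-820, Mul(-250, Mul(Mul(Rational(-1, 4), -4), Add(1, Mul(2, Mul(Rational(-1, 4), -4)))))) = Add(-820, Mul(-250, Mul(1, Add(1, Mul(2, 1))))) = Add(-820, Mul(-250, Mul(1, Add(1, 2)))) = Add(-820, Mul(-250, Mul(1, 3))) = Add(-820, Mul(-250, 3)) = Add(-820, -750) = -1570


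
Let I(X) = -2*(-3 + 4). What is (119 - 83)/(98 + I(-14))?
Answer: 3/8 ≈ 0.37500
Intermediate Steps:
I(X) = -2 (I(X) = -2*1 = -2)
(119 - 83)/(98 + I(-14)) = (119 - 83)/(98 - 2) = 36/96 = 36*(1/96) = 3/8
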